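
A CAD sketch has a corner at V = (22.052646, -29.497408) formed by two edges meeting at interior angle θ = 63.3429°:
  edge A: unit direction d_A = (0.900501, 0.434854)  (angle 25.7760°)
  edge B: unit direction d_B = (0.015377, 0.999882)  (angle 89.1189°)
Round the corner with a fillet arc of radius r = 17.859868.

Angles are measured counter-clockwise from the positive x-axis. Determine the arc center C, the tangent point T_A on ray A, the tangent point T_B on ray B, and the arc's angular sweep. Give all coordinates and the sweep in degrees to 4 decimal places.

center=(40.3556,-0.8256) T_A=(48.1220,-16.9085) T_B=(22.4978,-0.5510) sweep=116.6571

bisector direction at 57.4474° = (0.538073,0.842898)
center distance |VC| = r/sin(θ/2) = 17.859868/sin(31.6715°) = 34.015710
C = V + |VC|·bis = (40.3556,-0.8256)
T_A = V + ((C−V)·d_A)·d_A = V + 28.9498·d_A = (48.1220,-16.9085)
T_B = V + ((C−V)·d_B)·d_B = V + 28.9498·d_B = (22.4978,-0.5510)
sweep = 180° − θ = 116.6571°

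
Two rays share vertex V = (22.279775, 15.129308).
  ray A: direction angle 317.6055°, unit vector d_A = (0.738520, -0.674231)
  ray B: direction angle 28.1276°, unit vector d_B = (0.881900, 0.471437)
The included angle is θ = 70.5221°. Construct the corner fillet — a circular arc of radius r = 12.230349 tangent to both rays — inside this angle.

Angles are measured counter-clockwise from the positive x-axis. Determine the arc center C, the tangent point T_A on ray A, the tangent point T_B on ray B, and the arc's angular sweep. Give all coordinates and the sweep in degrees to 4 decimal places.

bisector direction at 352.8666° = (0.992260,-0.124181)
center distance |VC| = r/sin(θ/2) = 12.230349/sin(35.2610°) = 21.185332
C = V + |VC|·bis = (43.3011,12.4985)
T_A = V + ((C−V)·d_A)·d_A = V + 17.2985·d_A = (35.0550,3.4661)
T_B = V + ((C−V)·d_B)·d_B = V + 17.2985·d_B = (37.5353,23.2844)
sweep = 180° − θ = 109.4779°

center=(43.3011,12.4985) T_A=(35.0550,3.4661) T_B=(37.5353,23.2844) sweep=109.4779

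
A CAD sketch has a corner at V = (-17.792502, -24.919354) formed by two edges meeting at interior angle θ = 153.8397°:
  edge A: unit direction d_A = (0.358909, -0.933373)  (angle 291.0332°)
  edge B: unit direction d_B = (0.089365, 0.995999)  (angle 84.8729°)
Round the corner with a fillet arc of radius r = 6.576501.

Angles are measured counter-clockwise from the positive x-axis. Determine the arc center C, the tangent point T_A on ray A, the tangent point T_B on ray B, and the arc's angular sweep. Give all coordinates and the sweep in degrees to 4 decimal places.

bisector direction at 7.9531° = (0.990382,0.138362)
center distance |VC| = r/sin(θ/2) = 6.576501/sin(76.9198°) = 6.751677
C = V + |VC|·bis = (-11.1058,-23.9852)
T_A = V + ((C−V)·d_A)·d_A = V + 1.5280·d_A = (-17.2441,-26.3455)
T_B = V + ((C−V)·d_B)·d_B = V + 1.5280·d_B = (-17.6560,-23.3975)
sweep = 180° − θ = 26.1603°

center=(-11.1058,-23.9852) T_A=(-17.2441,-26.3455) T_B=(-17.6560,-23.3975) sweep=26.1603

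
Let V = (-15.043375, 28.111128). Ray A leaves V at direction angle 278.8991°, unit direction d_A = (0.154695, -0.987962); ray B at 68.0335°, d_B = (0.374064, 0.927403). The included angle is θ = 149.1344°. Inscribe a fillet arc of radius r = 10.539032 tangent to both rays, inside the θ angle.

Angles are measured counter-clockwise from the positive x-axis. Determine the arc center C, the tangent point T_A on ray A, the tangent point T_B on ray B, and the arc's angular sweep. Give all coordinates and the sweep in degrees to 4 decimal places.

bisector direction at 353.4663° = (0.993505,-0.113788)
center distance |VC| = r/sin(θ/2) = 10.539032/sin(74.5672°) = 10.933250
C = V + |VC|·bis = (-4.1811,26.8671)
T_A = V + ((C−V)·d_A)·d_A = V + 2.9094·d_A = (-14.5933,25.2367)
T_B = V + ((C−V)·d_B)·d_B = V + 2.9094·d_B = (-13.9551,30.8093)
sweep = 180° − θ = 30.8656°

center=(-4.1811,26.8671) T_A=(-14.5933,25.2367) T_B=(-13.9551,30.8093) sweep=30.8656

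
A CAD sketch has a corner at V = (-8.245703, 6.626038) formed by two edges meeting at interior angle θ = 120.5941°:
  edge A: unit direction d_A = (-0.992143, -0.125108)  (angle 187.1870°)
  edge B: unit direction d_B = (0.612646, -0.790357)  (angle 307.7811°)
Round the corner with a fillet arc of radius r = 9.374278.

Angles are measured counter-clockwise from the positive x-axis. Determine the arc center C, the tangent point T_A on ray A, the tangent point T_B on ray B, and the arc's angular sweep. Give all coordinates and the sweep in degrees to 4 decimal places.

bisector direction at 247.4840° = (-0.382941,-0.923773)
center distance |VC| = r/sin(θ/2) = 9.374278/sin(60.2970°) = 10.792325
C = V + |VC|·bis = (-12.3785,-3.3436)
T_A = V + ((C−V)·d_A)·d_A = V + 5.3476·d_A = (-13.5513,5.9570)
T_B = V + ((C−V)·d_B)·d_B = V + 5.3476·d_B = (-4.9695,2.3995)
sweep = 180° − θ = 59.4059°

center=(-12.3785,-3.3436) T_A=(-13.5513,5.9570) T_B=(-4.9695,2.3995) sweep=59.4059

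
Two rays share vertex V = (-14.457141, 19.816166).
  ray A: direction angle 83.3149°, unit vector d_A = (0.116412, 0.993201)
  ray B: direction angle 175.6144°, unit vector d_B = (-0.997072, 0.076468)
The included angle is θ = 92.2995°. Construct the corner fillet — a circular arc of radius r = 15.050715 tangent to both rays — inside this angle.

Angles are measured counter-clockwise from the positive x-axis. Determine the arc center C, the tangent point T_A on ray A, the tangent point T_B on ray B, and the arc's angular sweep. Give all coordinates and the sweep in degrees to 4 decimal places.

center=(-27.7224,35.9284) T_A=(-12.7740,34.1763) T_B=(-28.8733,20.9218) sweep=87.7005

bisector direction at 129.4647° = (-0.635602,0.772017)
center distance |VC| = r/sin(θ/2) = 15.050715/sin(46.1497°) = 20.870352
C = V + |VC|·bis = (-27.7224,35.9284)
T_A = V + ((C−V)·d_A)·d_A = V + 14.4585·d_A = (-12.7740,34.1763)
T_B = V + ((C−V)·d_B)·d_B = V + 14.4585·d_B = (-28.8733,20.9218)
sweep = 180° − θ = 87.7005°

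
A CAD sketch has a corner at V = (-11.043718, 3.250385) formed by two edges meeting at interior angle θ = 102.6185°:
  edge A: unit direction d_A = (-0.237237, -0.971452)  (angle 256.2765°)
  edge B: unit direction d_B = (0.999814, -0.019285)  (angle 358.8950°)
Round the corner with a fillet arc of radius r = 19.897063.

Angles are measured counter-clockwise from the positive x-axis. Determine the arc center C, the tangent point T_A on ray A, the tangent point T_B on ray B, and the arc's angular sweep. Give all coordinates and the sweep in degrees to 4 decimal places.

center=(4.5049,-16.9503) T_A=(-14.8241,-12.2300) T_B=(4.8886,2.9431) sweep=77.3815

bisector direction at 307.5858° = (0.609948,-0.792441)
center distance |VC| = r/sin(θ/2) = 19.897063/sin(51.3092°) = 25.491690
C = V + |VC|·bis = (4.5049,-16.9503)
T_A = V + ((C−V)·d_A)·d_A = V + 15.9353·d_A = (-14.8241,-12.2300)
T_B = V + ((C−V)·d_B)·d_B = V + 15.9353·d_B = (4.8886,2.9431)
sweep = 180° − θ = 77.3815°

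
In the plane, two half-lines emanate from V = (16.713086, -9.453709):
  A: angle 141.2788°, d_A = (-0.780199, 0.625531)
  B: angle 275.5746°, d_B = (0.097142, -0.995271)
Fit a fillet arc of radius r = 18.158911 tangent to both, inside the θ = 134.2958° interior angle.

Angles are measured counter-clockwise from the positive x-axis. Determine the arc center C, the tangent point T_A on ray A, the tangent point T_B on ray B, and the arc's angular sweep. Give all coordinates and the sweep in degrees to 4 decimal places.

bisector direction at 208.4267° = (-0.879427,-0.476034)
center distance |VC| = r/sin(θ/2) = 18.158911/sin(67.1479°) = 19.705595
C = V + |VC|·bis = (-0.6165,-18.8342)
T_A = V + ((C−V)·d_A)·d_A = V + 7.6527·d_A = (10.7424,-4.6667)
T_B = V + ((C−V)·d_B)·d_B = V + 7.6527·d_B = (17.4565,-17.0703)
sweep = 180° − θ = 45.7042°

center=(-0.6165,-18.8342) T_A=(10.7424,-4.6667) T_B=(17.4565,-17.0703) sweep=45.7042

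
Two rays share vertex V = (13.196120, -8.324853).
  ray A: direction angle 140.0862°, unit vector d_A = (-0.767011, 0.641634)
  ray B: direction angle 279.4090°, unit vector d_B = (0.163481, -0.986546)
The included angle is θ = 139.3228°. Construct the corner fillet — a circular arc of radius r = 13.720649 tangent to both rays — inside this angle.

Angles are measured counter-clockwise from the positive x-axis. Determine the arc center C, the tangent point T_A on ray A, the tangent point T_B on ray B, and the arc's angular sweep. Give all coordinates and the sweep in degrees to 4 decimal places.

bisector direction at 209.7476° = (-0.868220,-0.496180)
center distance |VC| = r/sin(θ/2) = 13.720649/sin(69.6614°) = 14.632940
C = V + |VC|·bis = (0.4915,-15.5854)
T_A = V + ((C−V)·d_A)·d_A = V + 5.0859·d_A = (9.2952,-5.0615)
T_B = V + ((C−V)·d_B)·d_B = V + 5.0859·d_B = (14.0276,-13.3424)
sweep = 180° − θ = 40.6772°

center=(0.4915,-15.5854) T_A=(9.2952,-5.0615) T_B=(14.0276,-13.3424) sweep=40.6772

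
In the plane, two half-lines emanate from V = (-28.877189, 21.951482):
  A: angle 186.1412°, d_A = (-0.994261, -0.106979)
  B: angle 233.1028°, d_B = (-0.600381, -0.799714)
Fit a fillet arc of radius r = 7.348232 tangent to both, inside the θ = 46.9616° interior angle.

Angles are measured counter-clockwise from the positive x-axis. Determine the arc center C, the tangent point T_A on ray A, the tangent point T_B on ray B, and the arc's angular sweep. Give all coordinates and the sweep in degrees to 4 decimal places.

center=(-44.9093,12.8358) T_A=(-45.6954,20.1419) T_B=(-39.0328,8.4241) sweep=133.0384

bisector direction at 209.6220° = (-0.869305,-0.494276)
center distance |VC| = r/sin(θ/2) = 7.348232/sin(23.4808°) = 18.442425
C = V + |VC|·bis = (-44.9093,12.8358)
T_A = V + ((C−V)·d_A)·d_A = V + 16.9153·d_A = (-45.6954,20.1419)
T_B = V + ((C−V)·d_B)·d_B = V + 16.9153·d_B = (-39.0328,8.4241)
sweep = 180° − θ = 133.0384°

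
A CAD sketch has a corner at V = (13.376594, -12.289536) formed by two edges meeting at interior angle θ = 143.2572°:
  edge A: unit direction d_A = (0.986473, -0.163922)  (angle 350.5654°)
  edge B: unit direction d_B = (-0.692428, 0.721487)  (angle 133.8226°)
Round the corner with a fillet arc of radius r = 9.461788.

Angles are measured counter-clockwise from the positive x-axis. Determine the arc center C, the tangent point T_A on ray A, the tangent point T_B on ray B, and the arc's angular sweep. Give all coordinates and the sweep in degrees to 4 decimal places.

center=(18.0274,-3.4708) T_A=(16.4764,-12.8046) T_B=(11.2008,-10.0224) sweep=36.7428

bisector direction at 62.1940° = (0.466479,0.884532)
center distance |VC| = r/sin(θ/2) = 9.461788/sin(71.6286°) = 9.969920
C = V + |VC|·bis = (18.0274,-3.4708)
T_A = V + ((C−V)·d_A)·d_A = V + 3.1423·d_A = (16.4764,-12.8046)
T_B = V + ((C−V)·d_B)·d_B = V + 3.1423·d_B = (11.2008,-10.0224)
sweep = 180° − θ = 36.7428°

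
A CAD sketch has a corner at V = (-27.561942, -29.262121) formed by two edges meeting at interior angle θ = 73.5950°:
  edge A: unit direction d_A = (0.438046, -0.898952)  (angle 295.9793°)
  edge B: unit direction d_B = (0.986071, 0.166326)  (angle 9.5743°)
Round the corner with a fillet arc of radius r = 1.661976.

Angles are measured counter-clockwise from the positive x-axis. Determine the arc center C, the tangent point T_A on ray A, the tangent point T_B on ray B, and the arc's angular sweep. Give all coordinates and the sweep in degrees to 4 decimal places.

center=(-25.0946,-30.5314) T_A=(-26.5887,-31.2594) T_B=(-25.3711,-28.8926) sweep=106.4050

bisector direction at 332.7768° = (0.889231,-0.457458)
center distance |VC| = r/sin(θ/2) = 1.661976/sin(36.7975°) = 2.774637
C = V + |VC|·bis = (-25.0946,-30.5314)
T_A = V + ((C−V)·d_A)·d_A = V + 2.2218·d_A = (-26.5887,-31.2594)
T_B = V + ((C−V)·d_B)·d_B = V + 2.2218·d_B = (-25.3711,-28.8926)
sweep = 180° − θ = 106.4050°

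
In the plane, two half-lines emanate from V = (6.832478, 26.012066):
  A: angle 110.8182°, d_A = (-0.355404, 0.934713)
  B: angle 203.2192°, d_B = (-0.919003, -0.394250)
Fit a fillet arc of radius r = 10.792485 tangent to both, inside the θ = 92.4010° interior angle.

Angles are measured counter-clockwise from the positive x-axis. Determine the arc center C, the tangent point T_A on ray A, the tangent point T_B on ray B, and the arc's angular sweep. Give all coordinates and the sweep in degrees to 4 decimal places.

center=(-6.9336,31.8501) T_A=(3.1542,35.6858) T_B=(-2.6787,21.9318) sweep=87.5990

bisector direction at 157.0187° = (-0.920632,0.390431)
center distance |VC| = r/sin(θ/2) = 10.792485/sin(46.2005°) = 14.952881
C = V + |VC|·bis = (-6.9336,31.8501)
T_A = V + ((C−V)·d_A)·d_A = V + 10.3494·d_A = (3.1542,35.6858)
T_B = V + ((C−V)·d_B)·d_B = V + 10.3494·d_B = (-2.6787,21.9318)
sweep = 180° − θ = 87.5990°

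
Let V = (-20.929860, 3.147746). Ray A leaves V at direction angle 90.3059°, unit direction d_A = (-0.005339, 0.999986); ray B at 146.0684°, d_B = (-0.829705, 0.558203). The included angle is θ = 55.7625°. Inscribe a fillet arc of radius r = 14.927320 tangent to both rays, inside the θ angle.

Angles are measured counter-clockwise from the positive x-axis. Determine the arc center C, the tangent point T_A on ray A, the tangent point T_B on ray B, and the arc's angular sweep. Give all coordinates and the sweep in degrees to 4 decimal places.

bisector direction at 118.1872° = (-0.472353,0.881409)
center distance |VC| = r/sin(θ/2) = 14.927320/sin(27.8813°) = 31.920498
C = V + |VC|·bis = (-36.0076,31.2828)
T_A = V + ((C−V)·d_A)·d_A = V + 28.2151·d_A = (-21.0805,31.3625)
T_B = V + ((C−V)·d_B)·d_B = V + 28.2151·d_B = (-44.3401,18.8975)
sweep = 180° − θ = 124.2375°

center=(-36.0076,31.2828) T_A=(-21.0805,31.3625) T_B=(-44.3401,18.8975) sweep=124.2375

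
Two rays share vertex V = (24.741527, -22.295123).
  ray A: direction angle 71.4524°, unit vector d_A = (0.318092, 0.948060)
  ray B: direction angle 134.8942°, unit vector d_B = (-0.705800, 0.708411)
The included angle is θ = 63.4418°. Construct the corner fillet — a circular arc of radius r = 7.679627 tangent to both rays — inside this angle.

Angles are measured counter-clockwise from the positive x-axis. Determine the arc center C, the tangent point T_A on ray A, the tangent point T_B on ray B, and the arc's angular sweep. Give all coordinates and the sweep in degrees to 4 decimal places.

center=(21.4128,-8.0734) T_A=(28.6936,-10.5162) T_B=(15.9725,-13.4937) sweep=116.5582

bisector direction at 103.1733° = (-0.227897,0.973685)
center distance |VC| = r/sin(θ/2) = 7.679627/sin(31.7209°) = 14.606106
C = V + |VC|·bis = (21.4128,-8.0734)
T_A = V + ((C−V)·d_A)·d_A = V + 12.4242·d_A = (28.6936,-10.5162)
T_B = V + ((C−V)·d_B)·d_B = V + 12.4242·d_B = (15.9725,-13.4937)
sweep = 180° − θ = 116.5582°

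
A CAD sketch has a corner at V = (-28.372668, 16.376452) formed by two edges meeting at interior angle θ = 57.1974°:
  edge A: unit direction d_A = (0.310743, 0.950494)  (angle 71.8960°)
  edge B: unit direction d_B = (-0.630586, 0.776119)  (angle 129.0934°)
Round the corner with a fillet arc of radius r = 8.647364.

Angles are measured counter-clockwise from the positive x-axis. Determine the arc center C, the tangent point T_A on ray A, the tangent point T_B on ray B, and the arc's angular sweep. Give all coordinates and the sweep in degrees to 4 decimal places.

bisector direction at 100.4947° = (-0.182145,0.983272)
center distance |VC| = r/sin(θ/2) = 8.647364/sin(28.5987°) = 18.065325
C = V + |VC|·bis = (-31.6632,34.1396)
T_A = V + ((C−V)·d_A)·d_A = V + 15.8612·d_A = (-23.4439,31.4525)
T_B = V + ((C−V)·d_B)·d_B = V + 15.8612·d_B = (-38.3746,28.6867)
sweep = 180° − θ = 122.8026°

center=(-31.6632,34.1396) T_A=(-23.4439,31.4525) T_B=(-38.3746,28.6867) sweep=122.8026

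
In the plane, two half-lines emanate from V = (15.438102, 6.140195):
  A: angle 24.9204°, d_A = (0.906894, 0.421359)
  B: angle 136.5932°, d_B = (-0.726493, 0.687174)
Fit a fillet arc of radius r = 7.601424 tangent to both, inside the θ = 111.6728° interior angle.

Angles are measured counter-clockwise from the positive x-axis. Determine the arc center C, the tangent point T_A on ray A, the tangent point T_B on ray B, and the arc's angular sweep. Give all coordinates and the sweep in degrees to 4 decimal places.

center=(16.9137,15.2076) T_A=(20.1166,8.3139) T_B=(11.6902,9.6852) sweep=68.3272

bisector direction at 80.7568° = (0.160625,0.987015)
center distance |VC| = r/sin(θ/2) = 7.601424/sin(55.8364°) = 9.186705
C = V + |VC|·bis = (16.9137,15.2076)
T_A = V + ((C−V)·d_A)·d_A = V + 5.1589·d_A = (20.1166,8.3139)
T_B = V + ((C−V)·d_B)·d_B = V + 5.1589·d_B = (11.6902,9.6852)
sweep = 180° − θ = 68.3272°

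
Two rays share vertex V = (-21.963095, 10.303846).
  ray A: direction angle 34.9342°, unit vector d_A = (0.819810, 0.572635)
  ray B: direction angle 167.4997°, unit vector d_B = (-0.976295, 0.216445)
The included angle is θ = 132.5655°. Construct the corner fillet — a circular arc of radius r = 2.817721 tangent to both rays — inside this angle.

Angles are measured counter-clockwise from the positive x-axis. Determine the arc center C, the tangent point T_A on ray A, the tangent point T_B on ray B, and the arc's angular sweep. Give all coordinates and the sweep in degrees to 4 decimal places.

bisector direction at 101.2169° = (-0.194525,0.980898)
center distance |VC| = r/sin(θ/2) = 2.817721/sin(66.2827°) = 3.077655
C = V + |VC|·bis = (-22.5618,13.3227)
T_A = V + ((C−V)·d_A)·d_A = V + 1.2379·d_A = (-20.9482,11.0127)
T_B = V + ((C−V)·d_B)·d_B = V + 1.2379·d_B = (-23.1717,10.5718)
sweep = 180° − θ = 47.4345°

center=(-22.5618,13.3227) T_A=(-20.9482,11.0127) T_B=(-23.1717,10.5718) sweep=47.4345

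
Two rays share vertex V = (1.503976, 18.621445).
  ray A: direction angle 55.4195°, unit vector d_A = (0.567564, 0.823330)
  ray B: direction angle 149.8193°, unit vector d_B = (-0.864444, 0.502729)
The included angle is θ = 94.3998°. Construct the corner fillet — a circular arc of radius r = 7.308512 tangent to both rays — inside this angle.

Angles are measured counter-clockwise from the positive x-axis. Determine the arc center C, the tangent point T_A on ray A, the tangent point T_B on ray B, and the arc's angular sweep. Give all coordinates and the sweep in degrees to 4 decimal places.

center=(-0.6722,28.3416) T_A=(5.3451,24.1936) T_B=(-4.3464,22.0238) sweep=85.6002

bisector direction at 102.6194° = (-0.218474,0.975843)
center distance |VC| = r/sin(θ/2) = 7.308512/sin(47.1999°) = 9.960783
C = V + |VC|·bis = (-0.6722,28.3416)
T_A = V + ((C−V)·d_A)·d_A = V + 6.7678·d_A = (5.3451,24.1936)
T_B = V + ((C−V)·d_B)·d_B = V + 6.7678·d_B = (-4.3464,22.0238)
sweep = 180° − θ = 85.6002°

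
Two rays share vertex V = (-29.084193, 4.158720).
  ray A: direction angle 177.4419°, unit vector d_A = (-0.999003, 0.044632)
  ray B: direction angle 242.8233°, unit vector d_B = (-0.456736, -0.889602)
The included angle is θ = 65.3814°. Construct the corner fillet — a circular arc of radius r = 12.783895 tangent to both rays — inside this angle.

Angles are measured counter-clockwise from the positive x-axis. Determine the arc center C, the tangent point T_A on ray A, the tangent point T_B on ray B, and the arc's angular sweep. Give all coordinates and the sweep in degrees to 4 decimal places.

bisector direction at 210.1326° = (-0.864866,-0.502003)
center distance |VC| = r/sin(θ/2) = 12.783895/sin(32.6907°) = 23.669333
C = V + |VC|·bis = (-49.5550,-7.7234)
T_A = V + ((C−V)·d_A)·d_A = V + 19.9201·d_A = (-48.9844,5.0478)
T_B = V + ((C−V)·d_B)·d_B = V + 19.9201·d_B = (-38.1824,-13.5622)
sweep = 180° − θ = 114.6186°

center=(-49.5550,-7.7234) T_A=(-48.9844,5.0478) T_B=(-38.1824,-13.5622) sweep=114.6186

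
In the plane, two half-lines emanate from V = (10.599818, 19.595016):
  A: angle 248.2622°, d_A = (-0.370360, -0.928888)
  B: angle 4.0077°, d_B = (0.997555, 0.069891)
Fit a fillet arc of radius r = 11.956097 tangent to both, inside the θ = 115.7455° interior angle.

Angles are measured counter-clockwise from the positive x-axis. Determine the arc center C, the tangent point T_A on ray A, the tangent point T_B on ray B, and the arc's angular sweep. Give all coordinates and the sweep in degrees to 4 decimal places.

bisector direction at 306.1350° = (0.589689,-0.807630)
center distance |VC| = r/sin(θ/2) = 11.956097/sin(57.8728°) = 14.117999
C = V + |VC|·bis = (18.9250,8.1929)
T_A = V + ((C−V)·d_A)·d_A = V + 7.5080·d_A = (7.8192,12.6209)
T_B = V + ((C−V)·d_B)·d_B = V + 7.5080·d_B = (18.0894,20.1198)
sweep = 180° − θ = 64.2545°

center=(18.9250,8.1929) T_A=(7.8192,12.6209) T_B=(18.0894,20.1198) sweep=64.2545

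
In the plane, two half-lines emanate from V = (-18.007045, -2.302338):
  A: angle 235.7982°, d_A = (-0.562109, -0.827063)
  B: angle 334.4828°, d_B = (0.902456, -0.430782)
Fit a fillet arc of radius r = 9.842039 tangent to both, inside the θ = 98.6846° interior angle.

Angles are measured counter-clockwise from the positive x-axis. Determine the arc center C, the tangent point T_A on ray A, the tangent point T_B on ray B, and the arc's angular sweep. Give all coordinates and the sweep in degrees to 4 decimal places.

bisector direction at 285.1405° = (0.261187,-0.965288)
center distance |VC| = r/sin(θ/2) = 9.842039/sin(49.3423°) = 12.973685
C = V + |VC|·bis = (-14.6185,-14.8257)
T_A = V + ((C−V)·d_A)·d_A = V + 8.4529·d_A = (-22.7585,-9.2934)
T_B = V + ((C−V)·d_B)·d_B = V + 8.4529·d_B = (-10.3787,-5.9437)
sweep = 180° − θ = 81.3154°

center=(-14.6185,-14.8257) T_A=(-22.7585,-9.2934) T_B=(-10.3787,-5.9437) sweep=81.3154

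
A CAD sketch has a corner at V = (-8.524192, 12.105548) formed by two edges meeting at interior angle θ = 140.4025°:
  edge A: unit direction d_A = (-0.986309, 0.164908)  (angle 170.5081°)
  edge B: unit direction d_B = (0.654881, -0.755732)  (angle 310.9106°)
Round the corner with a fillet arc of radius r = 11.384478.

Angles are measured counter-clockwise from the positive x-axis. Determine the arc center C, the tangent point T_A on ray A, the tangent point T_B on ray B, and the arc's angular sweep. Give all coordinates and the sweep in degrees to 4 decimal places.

bisector direction at 240.7094° = (-0.489240,-0.872149)
center distance |VC| = r/sin(θ/2) = 11.384478/sin(70.2013°) = 12.099714
C = V + |VC|·bis = (-14.4439,1.5528)
T_A = V + ((C−V)·d_A)·d_A = V + 4.0984·d_A = (-12.5665,12.7814)
T_B = V + ((C−V)·d_B)·d_B = V + 4.0984·d_B = (-5.8402,9.0083)
sweep = 180° − θ = 39.5975°

center=(-14.4439,1.5528) T_A=(-12.5665,12.7814) T_B=(-5.8402,9.0083) sweep=39.5975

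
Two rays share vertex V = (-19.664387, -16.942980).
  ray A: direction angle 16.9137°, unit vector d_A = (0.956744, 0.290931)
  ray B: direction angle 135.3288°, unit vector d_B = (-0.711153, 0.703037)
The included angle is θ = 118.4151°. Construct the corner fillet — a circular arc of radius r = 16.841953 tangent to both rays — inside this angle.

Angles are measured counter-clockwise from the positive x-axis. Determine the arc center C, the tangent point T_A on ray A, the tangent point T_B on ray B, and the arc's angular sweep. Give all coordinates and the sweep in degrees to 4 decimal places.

center=(-14.9616,2.0905) T_A=(-10.0617,-14.0230) T_B=(-26.8021,-9.8867) sweep=61.5849

bisector direction at 76.1213° = (0.239868,0.970806)
center distance |VC| = r/sin(θ/2) = 16.841953/sin(59.2075°) = 19.605840
C = V + |VC|·bis = (-14.9616,2.0905)
T_A = V + ((C−V)·d_A)·d_A = V + 10.0368·d_A = (-10.0617,-14.0230)
T_B = V + ((C−V)·d_B)·d_B = V + 10.0368·d_B = (-26.8021,-9.8867)
sweep = 180° − θ = 61.5849°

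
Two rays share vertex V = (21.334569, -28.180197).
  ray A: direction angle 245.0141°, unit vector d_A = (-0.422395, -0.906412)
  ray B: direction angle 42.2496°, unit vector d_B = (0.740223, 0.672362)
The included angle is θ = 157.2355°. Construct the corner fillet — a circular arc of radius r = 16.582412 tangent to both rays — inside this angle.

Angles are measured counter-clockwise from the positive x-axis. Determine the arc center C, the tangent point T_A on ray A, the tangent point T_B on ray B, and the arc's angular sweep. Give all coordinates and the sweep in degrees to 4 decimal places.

bisector direction at 323.6318° = (0.805224,-0.592971)
center distance |VC| = r/sin(θ/2) = 16.582412/sin(78.6178°) = 16.915092
C = V + |VC|·bis = (34.9550,-38.2104)
T_A = V + ((C−V)·d_A)·d_A = V + 3.3383·d_A = (19.9245,-31.2060)
T_B = V + ((C−V)·d_B)·d_B = V + 3.3383·d_B = (23.8056,-25.9357)
sweep = 180° − θ = 22.7645°

center=(34.9550,-38.2104) T_A=(19.9245,-31.2060) T_B=(23.8056,-25.9357) sweep=22.7645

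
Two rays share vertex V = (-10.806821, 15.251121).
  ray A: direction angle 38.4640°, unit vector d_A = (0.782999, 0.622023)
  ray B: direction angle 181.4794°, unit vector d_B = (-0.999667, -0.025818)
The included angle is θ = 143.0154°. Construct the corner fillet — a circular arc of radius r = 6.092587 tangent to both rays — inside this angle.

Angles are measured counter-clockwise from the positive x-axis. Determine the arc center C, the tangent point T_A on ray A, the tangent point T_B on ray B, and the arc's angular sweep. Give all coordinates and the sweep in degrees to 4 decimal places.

bisector direction at 109.9717° = (-0.341556,0.939861)
center distance |VC| = r/sin(θ/2) = 6.092587/sin(71.5077°) = 6.424297
C = V + |VC|·bis = (-13.0011,21.2891)
T_A = V + ((C−V)·d_A)·d_A = V + 2.0376·d_A = (-9.2114,16.5186)
T_B = V + ((C−V)·d_B)·d_B = V + 2.0376·d_B = (-12.8438,15.1985)
sweep = 180° − θ = 36.9846°

center=(-13.0011,21.2891) T_A=(-9.2114,16.5186) T_B=(-12.8438,15.1985) sweep=36.9846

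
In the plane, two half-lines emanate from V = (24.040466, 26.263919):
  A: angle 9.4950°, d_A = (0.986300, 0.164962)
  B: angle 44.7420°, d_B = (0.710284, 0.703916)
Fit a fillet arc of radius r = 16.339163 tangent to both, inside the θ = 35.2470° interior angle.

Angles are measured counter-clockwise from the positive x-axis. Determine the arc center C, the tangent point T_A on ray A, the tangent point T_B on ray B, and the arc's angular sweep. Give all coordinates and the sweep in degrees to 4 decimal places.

center=(72.0748,50.8639) T_A=(74.7702,34.7486) T_B=(60.5735,62.4694) sweep=144.7530

bisector direction at 27.1185° = (0.890066,0.455832)
center distance |VC| = r/sin(θ/2) = 16.339163/sin(17.6235°) = 53.967231
C = V + |VC|·bis = (72.0748,50.8639)
T_A = V + ((C−V)·d_A)·d_A = V + 51.4344·d_A = (74.7702,34.7486)
T_B = V + ((C−V)·d_B)·d_B = V + 51.4344·d_B = (60.5735,62.4694)
sweep = 180° − θ = 144.7530°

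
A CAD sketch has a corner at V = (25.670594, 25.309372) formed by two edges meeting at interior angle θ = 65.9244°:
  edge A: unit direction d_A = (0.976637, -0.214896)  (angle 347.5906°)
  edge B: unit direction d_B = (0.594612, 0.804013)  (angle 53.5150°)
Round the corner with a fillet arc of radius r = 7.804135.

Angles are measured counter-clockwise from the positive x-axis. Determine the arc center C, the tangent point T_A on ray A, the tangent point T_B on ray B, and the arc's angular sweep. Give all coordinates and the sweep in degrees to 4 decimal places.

center=(39.1012,30.3450) T_A=(37.4241,22.7232) T_B=(32.8266,34.9854) sweep=114.0756

bisector direction at 20.5528° = (0.936349,0.351070)
center distance |VC| = r/sin(θ/2) = 7.804135/sin(32.9622°) = 14.343579
C = V + |VC|·bis = (39.1012,30.3450)
T_A = V + ((C−V)·d_A)·d_A = V + 12.0347·d_A = (37.4241,22.7232)
T_B = V + ((C−V)·d_B)·d_B = V + 12.0347·d_B = (32.8266,34.9854)
sweep = 180° − θ = 114.0756°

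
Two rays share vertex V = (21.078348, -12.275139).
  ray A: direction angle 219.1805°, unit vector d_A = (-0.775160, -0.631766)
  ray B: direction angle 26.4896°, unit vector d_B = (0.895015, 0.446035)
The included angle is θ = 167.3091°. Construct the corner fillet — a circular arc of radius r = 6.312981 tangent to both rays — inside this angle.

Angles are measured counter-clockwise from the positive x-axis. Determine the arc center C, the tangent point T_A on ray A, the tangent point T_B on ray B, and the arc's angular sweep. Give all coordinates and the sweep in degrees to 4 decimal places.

center=(24.5225,-17.6122) T_A=(20.5342,-12.7187) T_B=(21.7067,-11.9620) sweep=12.6909

bisector direction at 302.8351° = (0.542222,-0.840235)
center distance |VC| = r/sin(θ/2) = 6.312981/sin(83.6546°) = 6.351895
C = V + |VC|·bis = (24.5225,-17.6122)
T_A = V + ((C−V)·d_A)·d_A = V + 0.7020·d_A = (20.5342,-12.7187)
T_B = V + ((C−V)·d_B)·d_B = V + 0.7020·d_B = (21.7067,-11.9620)
sweep = 180° − θ = 12.6909°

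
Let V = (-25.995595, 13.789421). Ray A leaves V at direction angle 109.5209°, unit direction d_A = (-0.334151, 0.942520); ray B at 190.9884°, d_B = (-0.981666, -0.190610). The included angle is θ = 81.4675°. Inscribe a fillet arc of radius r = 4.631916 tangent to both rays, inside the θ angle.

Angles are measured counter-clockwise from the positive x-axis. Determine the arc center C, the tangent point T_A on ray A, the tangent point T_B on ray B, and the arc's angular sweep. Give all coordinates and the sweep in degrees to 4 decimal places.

center=(-32.1586,17.3112) T_A=(-27.7929,18.8589) T_B=(-31.2757,12.7642) sweep=98.5325

bisector direction at 150.2546° = (-0.868239,0.496146)
center distance |VC| = r/sin(θ/2) = 4.631916/sin(40.7338°) = 7.098234
C = V + |VC|·bis = (-32.1586,17.3112)
T_A = V + ((C−V)·d_A)·d_A = V + 5.3787·d_A = (-27.7929,18.8589)
T_B = V + ((C−V)·d_B)·d_B = V + 5.3787·d_B = (-31.2757,12.7642)
sweep = 180° − θ = 98.5325°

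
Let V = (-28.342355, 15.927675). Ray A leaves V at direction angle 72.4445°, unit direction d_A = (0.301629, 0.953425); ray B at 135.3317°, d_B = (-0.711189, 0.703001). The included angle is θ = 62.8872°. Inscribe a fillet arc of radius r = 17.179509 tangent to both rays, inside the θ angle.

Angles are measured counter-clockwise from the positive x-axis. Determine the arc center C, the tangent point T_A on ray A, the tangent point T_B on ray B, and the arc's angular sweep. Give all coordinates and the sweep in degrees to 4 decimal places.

bisector direction at 103.8881° = (-0.240026,0.970766)
center distance |VC| = r/sin(θ/2) = 17.179509/sin(31.4436°) = 32.932450
C = V + |VC|·bis = (-36.2470,47.8974)
T_A = V + ((C−V)·d_A)·d_A = V + 28.0965·d_A = (-19.8676,42.7155)
T_B = V + ((C−V)·d_B)·d_B = V + 28.0965·d_B = (-48.3242,35.6795)
sweep = 180° − θ = 117.1128°

center=(-36.2470,47.8974) T_A=(-19.8676,42.7155) T_B=(-48.3242,35.6795) sweep=117.1128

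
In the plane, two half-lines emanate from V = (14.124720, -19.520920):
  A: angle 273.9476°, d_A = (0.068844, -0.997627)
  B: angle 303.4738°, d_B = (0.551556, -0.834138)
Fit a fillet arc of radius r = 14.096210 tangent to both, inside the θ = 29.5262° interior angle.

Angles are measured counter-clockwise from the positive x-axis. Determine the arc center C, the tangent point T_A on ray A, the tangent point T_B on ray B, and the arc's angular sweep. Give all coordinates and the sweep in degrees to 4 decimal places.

center=(31.8701,-71.9150) T_A=(17.8073,-72.8855) T_B=(43.6282,-64.1402) sweep=150.4738

bisector direction at 288.7107° = (0.320790,-0.947150)
center distance |VC| = r/sin(θ/2) = 14.096210/sin(14.7631°) = 55.317642
C = V + |VC|·bis = (31.8701,-71.9150)
T_A = V + ((C−V)·d_A)·d_A = V + 53.4915·d_A = (17.8073,-72.8855)
T_B = V + ((C−V)·d_B)·d_B = V + 53.4915·d_B = (43.6282,-64.1402)
sweep = 180° − θ = 150.4738°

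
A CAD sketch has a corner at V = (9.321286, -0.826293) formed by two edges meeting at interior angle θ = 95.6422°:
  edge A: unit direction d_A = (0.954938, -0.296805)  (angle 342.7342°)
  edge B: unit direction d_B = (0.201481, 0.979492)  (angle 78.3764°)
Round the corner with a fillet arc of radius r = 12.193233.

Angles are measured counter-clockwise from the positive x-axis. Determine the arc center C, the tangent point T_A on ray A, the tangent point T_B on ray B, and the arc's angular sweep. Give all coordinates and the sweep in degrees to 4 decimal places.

center=(23.4904,7.5384) T_A=(19.8714,-4.1054) T_B=(11.5472,9.9951) sweep=84.3578

bisector direction at 30.5553° = (0.861139,0.508370)
center distance |VC| = r/sin(θ/2) = 12.193233/sin(47.8211°) = 16.453952
C = V + |VC|·bis = (23.4904,7.5384)
T_A = V + ((C−V)·d_A)·d_A = V + 11.0480·d_A = (19.8714,-4.1054)
T_B = V + ((C−V)·d_B)·d_B = V + 11.0480·d_B = (11.5472,9.9951)
sweep = 180° − θ = 84.3578°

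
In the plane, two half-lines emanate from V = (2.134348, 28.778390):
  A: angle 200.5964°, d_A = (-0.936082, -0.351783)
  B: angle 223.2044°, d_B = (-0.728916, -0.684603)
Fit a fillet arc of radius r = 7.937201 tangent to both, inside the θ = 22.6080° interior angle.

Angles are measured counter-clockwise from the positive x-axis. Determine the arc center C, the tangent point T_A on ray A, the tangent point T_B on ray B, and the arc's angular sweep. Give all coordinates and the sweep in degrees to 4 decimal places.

center=(-32.2428,7.3801) T_A=(-35.0350,14.8100) T_B=(-26.8090,1.5946) sweep=157.3920

bisector direction at 211.9004° = (-0.848968,-0.528444)
center distance |VC| = r/sin(θ/2) = 7.937201/sin(11.3040°) = 40.492906
C = V + |VC|·bis = (-32.2428,7.3801)
T_A = V + ((C−V)·d_A)·d_A = V + 39.7074·d_A = (-35.0350,14.8100)
T_B = V + ((C−V)·d_B)·d_B = V + 39.7074·d_B = (-26.8090,1.5946)
sweep = 180° − θ = 157.3920°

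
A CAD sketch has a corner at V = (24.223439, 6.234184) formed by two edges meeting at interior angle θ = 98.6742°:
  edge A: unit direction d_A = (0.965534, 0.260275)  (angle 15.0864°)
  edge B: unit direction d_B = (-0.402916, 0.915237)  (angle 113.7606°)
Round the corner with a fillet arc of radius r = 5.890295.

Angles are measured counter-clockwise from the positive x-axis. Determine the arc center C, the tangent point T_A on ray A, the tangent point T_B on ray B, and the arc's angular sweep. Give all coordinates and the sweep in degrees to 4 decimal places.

bisector direction at 64.4235° = (0.431716,0.902010)
center distance |VC| = r/sin(θ/2) = 5.890295/sin(49.3371°) = 7.765138
C = V + |VC|·bis = (27.5758,13.2384)
T_A = V + ((C−V)·d_A)·d_A = V + 5.0598·d_A = (29.1089,7.5511)
T_B = V + ((C−V)·d_B)·d_B = V + 5.0598·d_B = (22.1848,10.8651)
sweep = 180° − θ = 81.3258°

center=(27.5758,13.2384) T_A=(29.1089,7.5511) T_B=(22.1848,10.8651) sweep=81.3258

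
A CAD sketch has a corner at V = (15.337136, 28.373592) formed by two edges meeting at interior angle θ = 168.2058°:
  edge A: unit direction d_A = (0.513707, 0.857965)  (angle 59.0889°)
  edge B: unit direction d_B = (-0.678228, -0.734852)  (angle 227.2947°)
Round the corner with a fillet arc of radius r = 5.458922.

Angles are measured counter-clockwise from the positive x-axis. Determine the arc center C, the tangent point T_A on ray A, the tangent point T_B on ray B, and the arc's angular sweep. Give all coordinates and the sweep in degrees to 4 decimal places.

center=(10.9432,31.6616) T_A=(15.6268,28.8574) T_B=(14.9547,27.9592) sweep=11.7942

bisector direction at 143.1918° = (-0.800646,0.599138)
center distance |VC| = r/sin(θ/2) = 5.458922/sin(84.1029°) = 5.487964
C = V + |VC|·bis = (10.9432,31.6616)
T_A = V + ((C−V)·d_A)·d_A = V + 0.5638·d_A = (15.6268,28.8574)
T_B = V + ((C−V)·d_B)·d_B = V + 0.5638·d_B = (14.9547,27.9592)
sweep = 180° − θ = 11.7942°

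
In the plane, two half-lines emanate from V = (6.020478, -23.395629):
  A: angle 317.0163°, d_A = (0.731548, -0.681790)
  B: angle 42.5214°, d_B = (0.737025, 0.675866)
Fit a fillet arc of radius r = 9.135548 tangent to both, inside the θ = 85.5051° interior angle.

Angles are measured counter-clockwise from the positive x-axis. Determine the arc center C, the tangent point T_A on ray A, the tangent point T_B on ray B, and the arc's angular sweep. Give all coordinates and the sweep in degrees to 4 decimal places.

bisector direction at 359.7688° = (0.999992,-0.004034)
center distance |VC| = r/sin(θ/2) = 9.135548/sin(42.7525°) = 13.457717
C = V + |VC|·bis = (19.4781,-23.4499)
T_A = V + ((C−V)·d_A)·d_A = V + 9.8819·d_A = (13.2496,-30.1330)
T_B = V + ((C−V)·d_B)·d_B = V + 9.8819·d_B = (13.3037,-16.7168)
sweep = 180° − θ = 94.4949°

center=(19.4781,-23.4499) T_A=(13.2496,-30.1330) T_B=(13.3037,-16.7168) sweep=94.4949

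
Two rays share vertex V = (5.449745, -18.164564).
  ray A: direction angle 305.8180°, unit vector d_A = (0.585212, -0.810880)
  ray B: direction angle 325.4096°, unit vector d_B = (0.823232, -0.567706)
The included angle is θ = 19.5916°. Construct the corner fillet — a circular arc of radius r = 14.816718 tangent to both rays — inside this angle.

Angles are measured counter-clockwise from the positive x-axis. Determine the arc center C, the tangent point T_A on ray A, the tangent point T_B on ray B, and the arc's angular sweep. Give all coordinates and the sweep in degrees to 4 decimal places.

center=(67.6856,-79.0811) T_A=(55.6710,-87.7520) T_B=(76.0971,-66.8835) sweep=160.4084

bisector direction at 315.6138° = (0.714641,-0.699491)
center distance |VC| = r/sin(θ/2) = 14.816718/sin(9.7958°) = 87.086847
C = V + |VC|·bis = (67.6856,-79.0811)
T_A = V + ((C−V)·d_A)·d_A = V + 85.8172·d_A = (55.6710,-87.7520)
T_B = V + ((C−V)·d_B)·d_B = V + 85.8172·d_B = (76.0971,-66.8835)
sweep = 180° − θ = 160.4084°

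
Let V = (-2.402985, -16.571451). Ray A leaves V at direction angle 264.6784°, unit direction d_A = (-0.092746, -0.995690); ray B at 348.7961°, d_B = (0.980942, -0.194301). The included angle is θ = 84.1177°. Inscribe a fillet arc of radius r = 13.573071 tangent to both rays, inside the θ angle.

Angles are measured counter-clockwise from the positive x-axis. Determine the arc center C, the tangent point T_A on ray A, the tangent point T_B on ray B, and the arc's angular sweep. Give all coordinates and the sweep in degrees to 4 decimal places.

center=(9.7164,-32.8088) T_A=(-3.7982,-31.5499) T_B=(12.3536,-19.4944) sweep=95.8823

bisector direction at 306.7373° = (0.598146,-0.801387)
center distance |VC| = r/sin(θ/2) = 13.573071/sin(42.0588°) = 20.261534
C = V + |VC|·bis = (9.7164,-32.8088)
T_A = V + ((C−V)·d_A)·d_A = V + 15.0433·d_A = (-3.7982,-31.5499)
T_B = V + ((C−V)·d_B)·d_B = V + 15.0433·d_B = (12.3536,-19.4944)
sweep = 180° − θ = 95.8823°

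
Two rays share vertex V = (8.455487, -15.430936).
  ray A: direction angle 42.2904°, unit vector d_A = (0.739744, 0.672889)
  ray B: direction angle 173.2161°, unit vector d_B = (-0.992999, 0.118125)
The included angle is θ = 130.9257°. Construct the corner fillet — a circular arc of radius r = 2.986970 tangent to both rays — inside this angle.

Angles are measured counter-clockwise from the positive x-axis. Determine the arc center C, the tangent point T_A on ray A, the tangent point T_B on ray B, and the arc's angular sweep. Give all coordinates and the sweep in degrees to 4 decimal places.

bisector direction at 107.7533° = (-0.304918,0.952379)
center distance |VC| = r/sin(θ/2) = 2.986970/sin(65.4629°) = 3.283495
C = V + |VC|·bis = (7.4543,-12.3038)
T_A = V + ((C−V)·d_A)·d_A = V + 1.3636·d_A = (9.4642,-14.5134)
T_B = V + ((C−V)·d_B)·d_B = V + 1.3636·d_B = (7.1015,-15.2699)
sweep = 180° − θ = 49.0743°

center=(7.4543,-12.3038) T_A=(9.4642,-14.5134) T_B=(7.1015,-15.2699) sweep=49.0743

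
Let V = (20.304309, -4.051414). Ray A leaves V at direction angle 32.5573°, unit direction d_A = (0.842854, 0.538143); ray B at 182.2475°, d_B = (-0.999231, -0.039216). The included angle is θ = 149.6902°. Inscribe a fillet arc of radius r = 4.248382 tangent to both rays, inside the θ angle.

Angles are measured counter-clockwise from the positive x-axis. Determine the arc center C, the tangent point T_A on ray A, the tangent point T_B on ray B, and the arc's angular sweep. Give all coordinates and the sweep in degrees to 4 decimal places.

center=(18.9879,0.1486) T_A=(21.2742,-3.4322) T_B=(19.1545,-4.0965) sweep=30.3098

bisector direction at 107.4024° = (-0.299081,0.954228)
center distance |VC| = r/sin(θ/2) = 4.248382/sin(74.8451°) = 4.401453
C = V + |VC|·bis = (18.9879,0.1486)
T_A = V + ((C−V)·d_A)·d_A = V + 1.1507·d_A = (21.2742,-3.4322)
T_B = V + ((C−V)·d_B)·d_B = V + 1.1507·d_B = (19.1545,-4.0965)
sweep = 180° − θ = 30.3098°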